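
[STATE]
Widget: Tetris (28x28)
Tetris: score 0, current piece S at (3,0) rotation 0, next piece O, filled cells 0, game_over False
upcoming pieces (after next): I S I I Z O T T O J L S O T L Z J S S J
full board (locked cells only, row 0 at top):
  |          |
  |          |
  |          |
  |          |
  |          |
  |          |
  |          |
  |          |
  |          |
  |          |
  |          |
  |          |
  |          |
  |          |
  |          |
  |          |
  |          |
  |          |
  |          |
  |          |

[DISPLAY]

    ░░    │Next:            
   ░░     │▓▓               
          │▓▓               
          │                 
          │                 
          │                 
          │Score:           
          │0                
          │                 
          │                 
          │                 
          │                 
          │                 
          │                 
          │                 
          │                 
          │                 
          │                 
          │                 
          │                 
          │                 
          │                 
          │                 
          │                 
          │                 
          │                 
          │                 
          │                 


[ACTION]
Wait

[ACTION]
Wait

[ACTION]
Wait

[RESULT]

          │Next:            
          │▓▓               
          │▓▓               
    ░░    │                 
   ░░     │                 
          │                 
          │Score:           
          │0                
          │                 
          │                 
          │                 
          │                 
          │                 
          │                 
          │                 
          │                 
          │                 
          │                 
          │                 
          │                 
          │                 
          │                 
          │                 
          │                 
          │                 
          │                 
          │                 
          │                 


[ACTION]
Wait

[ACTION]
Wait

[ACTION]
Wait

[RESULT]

          │Next:            
          │▓▓               
          │▓▓               
          │                 
          │                 
          │                 
    ░░    │Score:           
   ░░     │0                
          │                 
          │                 
          │                 
          │                 
          │                 
          │                 
          │                 
          │                 
          │                 
          │                 
          │                 
          │                 
          │                 
          │                 
          │                 
          │                 
          │                 
          │                 
          │                 
          │                 


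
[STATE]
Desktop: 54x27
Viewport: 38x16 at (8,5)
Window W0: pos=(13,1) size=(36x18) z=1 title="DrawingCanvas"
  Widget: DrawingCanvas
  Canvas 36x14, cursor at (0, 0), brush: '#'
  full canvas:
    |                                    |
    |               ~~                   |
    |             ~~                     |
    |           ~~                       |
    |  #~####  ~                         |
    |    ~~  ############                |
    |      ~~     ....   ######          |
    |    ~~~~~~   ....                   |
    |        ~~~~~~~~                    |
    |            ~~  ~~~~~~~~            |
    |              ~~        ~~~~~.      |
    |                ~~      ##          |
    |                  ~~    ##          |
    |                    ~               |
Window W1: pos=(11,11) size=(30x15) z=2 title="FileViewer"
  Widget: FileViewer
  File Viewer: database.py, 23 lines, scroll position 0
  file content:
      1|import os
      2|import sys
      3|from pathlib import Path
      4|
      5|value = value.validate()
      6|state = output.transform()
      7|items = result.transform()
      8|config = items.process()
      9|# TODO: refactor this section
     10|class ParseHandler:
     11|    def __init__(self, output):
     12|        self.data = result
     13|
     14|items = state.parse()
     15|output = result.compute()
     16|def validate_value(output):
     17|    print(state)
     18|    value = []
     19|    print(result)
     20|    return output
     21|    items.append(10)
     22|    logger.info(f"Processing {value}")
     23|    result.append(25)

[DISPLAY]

     ┃               ~~               
     ┃             ~~                 
     ┃           ~~                   
     ┃  #~####  ~                     
     ┃    ~~  ############            
     ┃      ~~     ....   ######      
   ┏━━━━━━━━━━━━━━━━━━━━━━━━━━━━┓     
   ┃ FileViewer                 ┃     
   ┠────────────────────────────┨     
   ┃import os                  ▲┃~~.  
   ┃import sys                 █┃     
   ┃from pathlib import Path   ░┃     
   ┃                           ░┃     
   ┃value = value.validate()   ░┃━━━━━
   ┃state = output.transform() ░┃     
   ┃items = result.transform() ░┃     


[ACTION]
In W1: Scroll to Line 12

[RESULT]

     ┃               ~~               
     ┃             ~~                 
     ┃           ~~                   
     ┃  #~####  ~                     
     ┃    ~~  ############            
     ┃      ~~     ....   ######      
   ┏━━━━━━━━━━━━━━━━━━━━━━━━━━━━┓     
   ┃ FileViewer                 ┃     
   ┠────────────────────────────┨     
   ┃        self.data = result ▲┃~~.  
   ┃                           ░┃     
   ┃items = state.parse()      ░┃     
   ┃output = result.compute()  ░┃     
   ┃def validate_value(output):░┃━━━━━
   ┃    print(state)           ░┃     
   ┃    value = []             ░┃     


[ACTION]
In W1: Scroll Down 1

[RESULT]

     ┃               ~~               
     ┃             ~~                 
     ┃           ~~                   
     ┃  #~####  ~                     
     ┃    ~~  ############            
     ┃      ~~     ....   ######      
   ┏━━━━━━━━━━━━━━━━━━━━━━━━━━━━┓     
   ┃ FileViewer                 ┃     
   ┠────────────────────────────┨     
   ┃                           ▲┃~~.  
   ┃items = state.parse()      ░┃     
   ┃output = result.compute()  ░┃     
   ┃def validate_value(output):░┃     
   ┃    print(state)           ░┃━━━━━
   ┃    value = []             ░┃     
   ┃    print(result)          ░┃     


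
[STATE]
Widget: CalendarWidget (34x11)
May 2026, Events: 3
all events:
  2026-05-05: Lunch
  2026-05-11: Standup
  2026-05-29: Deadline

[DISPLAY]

             May 2026             
Mo Tu We Th Fr Sa Su              
             1  2  3              
 4  5*  6  7  8  9 10             
11* 12 13 14 15 16 17             
18 19 20 21 22 23 24              
25 26 27 28 29* 30 31             
                                  
                                  
                                  
                                  


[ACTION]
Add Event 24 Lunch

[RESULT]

             May 2026             
Mo Tu We Th Fr Sa Su              
             1  2  3              
 4  5*  6  7  8  9 10             
11* 12 13 14 15 16 17             
18 19 20 21 22 23 24*             
25 26 27 28 29* 30 31             
                                  
                                  
                                  
                                  


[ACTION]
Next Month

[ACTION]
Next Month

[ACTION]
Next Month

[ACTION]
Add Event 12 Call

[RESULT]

           August 2026            
Mo Tu We Th Fr Sa Su              
                1  2              
 3  4  5  6  7  8  9              
10 11 12* 13 14 15 16             
17 18 19 20 21 22 23              
24 25 26 27 28 29 30              
31                                
                                  
                                  
                                  


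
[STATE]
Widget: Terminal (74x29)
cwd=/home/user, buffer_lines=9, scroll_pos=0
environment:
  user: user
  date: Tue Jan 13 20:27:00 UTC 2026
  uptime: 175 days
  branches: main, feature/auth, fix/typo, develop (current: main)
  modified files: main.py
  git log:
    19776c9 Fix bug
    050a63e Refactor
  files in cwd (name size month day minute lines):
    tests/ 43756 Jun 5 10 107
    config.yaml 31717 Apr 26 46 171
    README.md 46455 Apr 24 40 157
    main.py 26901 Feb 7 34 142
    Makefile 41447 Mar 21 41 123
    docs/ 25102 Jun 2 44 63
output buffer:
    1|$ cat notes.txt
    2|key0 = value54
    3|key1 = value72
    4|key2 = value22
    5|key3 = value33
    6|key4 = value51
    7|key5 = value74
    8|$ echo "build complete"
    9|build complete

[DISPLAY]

$ cat notes.txt                                                           
key0 = value54                                                            
key1 = value72                                                            
key2 = value22                                                            
key3 = value33                                                            
key4 = value51                                                            
key5 = value74                                                            
$ echo "build complete"                                                   
build complete                                                            
$ █                                                                       
                                                                          
                                                                          
                                                                          
                                                                          
                                                                          
                                                                          
                                                                          
                                                                          
                                                                          
                                                                          
                                                                          
                                                                          
                                                                          
                                                                          
                                                                          
                                                                          
                                                                          
                                                                          
                                                                          


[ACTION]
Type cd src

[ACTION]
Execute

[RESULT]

$ cat notes.txt                                                           
key0 = value54                                                            
key1 = value72                                                            
key2 = value22                                                            
key3 = value33                                                            
key4 = value51                                                            
key5 = value74                                                            
$ echo "build complete"                                                   
build complete                                                            
$ cd src                                                                  
                                                                          
$ █                                                                       
                                                                          
                                                                          
                                                                          
                                                                          
                                                                          
                                                                          
                                                                          
                                                                          
                                                                          
                                                                          
                                                                          
                                                                          
                                                                          
                                                                          
                                                                          
                                                                          
                                                                          


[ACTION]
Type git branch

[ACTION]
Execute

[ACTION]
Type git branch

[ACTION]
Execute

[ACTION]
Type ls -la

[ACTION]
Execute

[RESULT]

$ cat notes.txt                                                           
key0 = value54                                                            
key1 = value72                                                            
key2 = value22                                                            
key3 = value33                                                            
key4 = value51                                                            
key5 = value74                                                            
$ echo "build complete"                                                   
build complete                                                            
$ cd src                                                                  
                                                                          
$ git branch                                                              
* main                                                                    
  feature/auth                                                            
  fix/typo                                                                
  develop                                                                 
$ git branch                                                              
* main                                                                    
  feature/auth                                                            
  fix/typo                                                                
  develop                                                                 
$ ls -la                                                                  
drwxr-xr-x  1 user group    43756 Jun  5 10:10 tests/                     
-rw-r--r--  1 user group    31717 Apr 26 10:46 config.yaml                
-rw-r--r--  1 user group    46455 Apr 24 10:40 README.md                  
-rw-r--r--  1 user group    26901 Feb  7 10:34 main.py                    
-rw-r--r--  1 user group    41447 Mar 21 10:41 Makefile                   
drwxr-xr-x  1 user group    25102 Jun  2 10:44 docs/                      
$ █                                                                       


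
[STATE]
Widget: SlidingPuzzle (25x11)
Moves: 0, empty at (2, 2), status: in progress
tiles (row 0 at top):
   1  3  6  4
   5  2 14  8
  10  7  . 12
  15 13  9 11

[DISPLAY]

┌────┬────┬────┬────┐    
│  1 │  3 │  6 │  4 │    
├────┼────┼────┼────┤    
│  5 │  2 │ 14 │  8 │    
├────┼────┼────┼────┤    
│ 10 │  7 │    │ 12 │    
├────┼────┼────┼────┤    
│ 15 │ 13 │  9 │ 11 │    
└────┴────┴────┴────┘    
Moves: 0                 
                         


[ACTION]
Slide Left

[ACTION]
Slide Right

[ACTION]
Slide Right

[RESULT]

┌────┬────┬────┬────┐    
│  1 │  3 │  6 │  4 │    
├────┼────┼────┼────┤    
│  5 │  2 │ 14 │  8 │    
├────┼────┼────┼────┤    
│ 10 │    │  7 │ 12 │    
├────┼────┼────┼────┤    
│ 15 │ 13 │  9 │ 11 │    
└────┴────┴────┴────┘    
Moves: 3                 
                         


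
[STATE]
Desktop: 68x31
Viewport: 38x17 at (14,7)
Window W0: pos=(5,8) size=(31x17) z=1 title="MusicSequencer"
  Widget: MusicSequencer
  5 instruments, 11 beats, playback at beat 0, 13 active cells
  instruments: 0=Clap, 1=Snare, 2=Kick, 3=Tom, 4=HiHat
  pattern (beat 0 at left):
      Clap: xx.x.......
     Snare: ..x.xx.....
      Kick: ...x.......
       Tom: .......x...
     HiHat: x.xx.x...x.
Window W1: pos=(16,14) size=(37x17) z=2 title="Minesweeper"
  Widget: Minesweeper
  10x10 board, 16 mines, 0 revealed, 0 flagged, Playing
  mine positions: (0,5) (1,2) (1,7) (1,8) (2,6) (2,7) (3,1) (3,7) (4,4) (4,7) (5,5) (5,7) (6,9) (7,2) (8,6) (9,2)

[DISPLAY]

                                      
━━━━━━━━━━━━━━━━━━━━━┓                
quencer              ┃                
─────────────────────┨                
234567890            ┃                
·█·······            ┃                
█·██·····            ┃                
·█┏━━━━━━━━━━━━━━━━━━━━━━━━━━━━━━━━━━━
··┃ Minesweeper                       
██┠───────────────────────────────────
  ┃■■■■■■■■■■                         
  ┃■■■■■■■■■■                         
  ┃■■■■■■■■■■                         
  ┃■■■■■■■■■■                         
  ┃■■■■■■■■■■                         
  ┃■■■■■■■■■■                         
  ┃■■■■■■■■■■                         


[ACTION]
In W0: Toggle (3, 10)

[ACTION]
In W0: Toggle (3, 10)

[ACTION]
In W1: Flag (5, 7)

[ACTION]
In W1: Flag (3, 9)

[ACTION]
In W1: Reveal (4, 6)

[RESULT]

                                      
━━━━━━━━━━━━━━━━━━━━━┓                
quencer              ┃                
─────────────────────┨                
234567890            ┃                
·█·······            ┃                
█·██·····            ┃                
·█┏━━━━━━━━━━━━━━━━━━━━━━━━━━━━━━━━━━━
··┃ Minesweeper                       
██┠───────────────────────────────────
  ┃■■■■■■■■■■                         
  ┃■■■■■■■■■■                         
  ┃■■■■■■■■■■                         
  ┃■■■■■■■■■⚑                         
  ┃■■■■■■4■■■                         
  ┃■■■■■■■⚑■■                         
  ┃■■■■■■■■■■                         


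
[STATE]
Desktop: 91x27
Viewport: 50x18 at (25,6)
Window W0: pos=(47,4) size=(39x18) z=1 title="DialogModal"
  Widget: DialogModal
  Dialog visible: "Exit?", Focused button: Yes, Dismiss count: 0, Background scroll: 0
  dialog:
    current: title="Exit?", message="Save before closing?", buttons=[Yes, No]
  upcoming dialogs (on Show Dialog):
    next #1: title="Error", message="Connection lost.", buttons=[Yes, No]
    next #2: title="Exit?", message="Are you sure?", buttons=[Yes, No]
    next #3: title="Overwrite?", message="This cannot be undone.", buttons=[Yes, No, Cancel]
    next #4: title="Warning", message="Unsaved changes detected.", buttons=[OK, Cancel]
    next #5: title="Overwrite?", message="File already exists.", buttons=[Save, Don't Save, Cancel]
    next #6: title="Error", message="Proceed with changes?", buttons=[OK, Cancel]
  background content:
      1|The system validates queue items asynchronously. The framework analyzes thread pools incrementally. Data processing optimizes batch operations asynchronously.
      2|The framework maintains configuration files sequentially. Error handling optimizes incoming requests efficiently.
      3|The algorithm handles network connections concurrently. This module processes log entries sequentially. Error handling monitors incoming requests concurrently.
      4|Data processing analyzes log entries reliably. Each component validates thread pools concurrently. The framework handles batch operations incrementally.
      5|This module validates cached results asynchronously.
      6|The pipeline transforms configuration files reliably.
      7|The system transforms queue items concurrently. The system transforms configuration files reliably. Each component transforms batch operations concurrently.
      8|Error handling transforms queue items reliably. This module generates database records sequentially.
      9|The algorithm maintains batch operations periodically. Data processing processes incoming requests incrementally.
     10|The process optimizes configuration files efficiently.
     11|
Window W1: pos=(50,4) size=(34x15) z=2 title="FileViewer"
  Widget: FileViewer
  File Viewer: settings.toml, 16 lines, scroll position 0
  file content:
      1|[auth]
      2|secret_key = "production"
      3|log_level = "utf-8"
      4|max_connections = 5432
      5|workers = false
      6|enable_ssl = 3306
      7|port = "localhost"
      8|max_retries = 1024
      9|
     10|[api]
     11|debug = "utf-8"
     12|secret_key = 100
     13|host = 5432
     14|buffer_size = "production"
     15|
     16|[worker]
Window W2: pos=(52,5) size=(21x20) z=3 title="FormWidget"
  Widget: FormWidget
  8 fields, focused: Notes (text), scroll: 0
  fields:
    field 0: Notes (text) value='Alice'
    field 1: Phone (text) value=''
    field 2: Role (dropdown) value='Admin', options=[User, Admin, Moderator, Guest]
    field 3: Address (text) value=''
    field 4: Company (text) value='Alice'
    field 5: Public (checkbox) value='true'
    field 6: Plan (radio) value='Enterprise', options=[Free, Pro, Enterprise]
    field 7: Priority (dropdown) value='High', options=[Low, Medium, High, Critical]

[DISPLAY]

                      ┠──┠─┃ FormWidget        ┃──
                      ┃Th┃[┠───────────────────┨  
                      ┃Th┃s┃> Notes:      [Ali]┃on
                      ┃Th┃l┃  Phone:      [   ]┃  
                      ┃Da┃m┃  Role:       [Ad▼]┃  
                      ┃Th┃w┃  Address:    [   ]┃  
                      ┃Th┃e┃  Company:    [Ali]┃  
                      ┃Th┃p┃  Public:     [x]  ┃  
                      ┃Er┃m┃  Plan:       ( ) F┃  
                      ┃Th┃ ┃  Priority:   [Hi▼]┃  
                      ┃Th┃[┃                   ┃  
                      ┃  ┃d┃                   ┃  
                      ┃  ┗━┃                   ┃━━
                      ┃    ┃                   ┃  
                      ┃    ┃                   ┃  
                      ┗━━━━┃                   ┃━━
                           ┃                   ┃  
                           ┃                   ┃  


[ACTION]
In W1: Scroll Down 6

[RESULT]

                      ┠──┠─┃ FormWidget        ┃──
                      ┃Th┃e┠───────────────────┨  
                      ┃Th┃p┃> Notes:      [Ali]┃  
                      ┃Th┃m┃  Phone:      [   ]┃  
                      ┃Da┃ ┃  Role:       [Ad▼]┃  
                      ┃Th┃[┃  Address:    [   ]┃  
                      ┃Th┃d┃  Company:    [Ali]┃  
                      ┃Th┃s┃  Public:     [x]  ┃  
                      ┃Er┃h┃  Plan:       ( ) F┃  
                      ┃Th┃b┃  Priority:   [Hi▼]┃io
                      ┃Th┃ ┃                   ┃  
                      ┃  ┃[┃                   ┃  
                      ┃  ┗━┃                   ┃━━
                      ┃    ┃                   ┃  
                      ┃    ┃                   ┃  
                      ┗━━━━┃                   ┃━━
                           ┃                   ┃  
                           ┃                   ┃  


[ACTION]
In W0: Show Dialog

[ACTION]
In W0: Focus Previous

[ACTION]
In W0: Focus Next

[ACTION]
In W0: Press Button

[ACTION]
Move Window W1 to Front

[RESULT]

                      ┠──┠────────────────────────
                      ┃Th┃enable_ssl = 3306       
                      ┃Th┃port = "localhost"      
                      ┃Th┃max_retries = 1024      
                      ┃Da┃                        
                      ┃Th┃[api]                   
                      ┃Th┃debug = "utf-8"         
                      ┃Th┃secret_key = 100        
                      ┃Er┃host = 5432             
                      ┃Th┃buffer_size = "productio
                      ┃Th┃                        
                      ┃  ┃[worker]                
                      ┃  ┗━━━━━━━━━━━━━━━━━━━━━━━━
                      ┃    ┃                   ┃  
                      ┃    ┃                   ┃  
                      ┗━━━━┃                   ┃━━
                           ┃                   ┃  
                           ┃                   ┃  


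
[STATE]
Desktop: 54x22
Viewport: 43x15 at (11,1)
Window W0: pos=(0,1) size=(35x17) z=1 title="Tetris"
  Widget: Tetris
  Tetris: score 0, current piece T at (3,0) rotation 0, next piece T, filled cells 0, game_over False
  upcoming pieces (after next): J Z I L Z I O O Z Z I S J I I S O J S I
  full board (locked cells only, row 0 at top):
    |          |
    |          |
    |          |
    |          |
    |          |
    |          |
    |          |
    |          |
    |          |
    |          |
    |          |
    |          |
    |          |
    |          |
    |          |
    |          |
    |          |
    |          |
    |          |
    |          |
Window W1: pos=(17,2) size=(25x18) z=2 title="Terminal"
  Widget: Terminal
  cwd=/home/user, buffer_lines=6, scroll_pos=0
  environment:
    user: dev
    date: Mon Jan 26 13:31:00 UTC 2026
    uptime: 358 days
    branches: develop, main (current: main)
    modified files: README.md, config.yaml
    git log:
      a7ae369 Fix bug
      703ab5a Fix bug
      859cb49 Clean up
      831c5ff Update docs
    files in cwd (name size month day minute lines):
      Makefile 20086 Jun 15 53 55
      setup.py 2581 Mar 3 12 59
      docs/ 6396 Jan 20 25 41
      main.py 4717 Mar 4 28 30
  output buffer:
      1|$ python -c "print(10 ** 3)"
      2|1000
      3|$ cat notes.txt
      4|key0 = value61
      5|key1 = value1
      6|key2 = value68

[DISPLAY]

━━━━━━━━━━━━━━━━━━━━━━━┓                   
      ┏━━━━━━━━━━━━━━━━━━━━━━━┓            
──────┃ Terminal              ┃            
│Next:┠───────────────────────┨            
│ ▒   ┃$ python -c "print(10 *┃            
│▒▒▒  ┃1000                   ┃            
│     ┃$ cat notes.txt        ┃            
│     ┃key0 = value61         ┃            
│     ┃key1 = value1          ┃            
│Score┃key2 = value68         ┃            
│0    ┃$ █                    ┃            
│     ┃                       ┃            
│     ┃                       ┃            
│     ┃                       ┃            
│     ┃                       ┃            


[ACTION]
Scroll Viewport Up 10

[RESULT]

                                           
━━━━━━━━━━━━━━━━━━━━━━━┓                   
      ┏━━━━━━━━━━━━━━━━━━━━━━━┓            
──────┃ Terminal              ┃            
│Next:┠───────────────────────┨            
│ ▒   ┃$ python -c "print(10 *┃            
│▒▒▒  ┃1000                   ┃            
│     ┃$ cat notes.txt        ┃            
│     ┃key0 = value61         ┃            
│     ┃key1 = value1          ┃            
│Score┃key2 = value68         ┃            
│0    ┃$ █                    ┃            
│     ┃                       ┃            
│     ┃                       ┃            
│     ┃                       ┃            


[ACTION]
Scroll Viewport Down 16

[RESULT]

│     ┃$ cat notes.txt        ┃            
│     ┃key0 = value61         ┃            
│     ┃key1 = value1          ┃            
│Score┃key2 = value68         ┃            
│0    ┃$ █                    ┃            
│     ┃                       ┃            
│     ┃                       ┃            
│     ┃                       ┃            
│     ┃                       ┃            
│     ┃                       ┃            
━━━━━━┃                       ┃            
      ┃                       ┃            
      ┗━━━━━━━━━━━━━━━━━━━━━━━┛            
                                           
                                           


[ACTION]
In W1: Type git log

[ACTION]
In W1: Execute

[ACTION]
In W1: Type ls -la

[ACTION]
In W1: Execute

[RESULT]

│     ┃key2 = value68         ┃            
│     ┃$ git log              ┃            
│     ┃a7ae369 Fix bug        ┃            
│Score┃703ab5a Fix bug        ┃            
│0    ┃859cb49 Clean up       ┃            
│     ┃831c5ff Update docs    ┃            
│     ┃$ ls -la               ┃            
│     ┃-rw-r--r--  1 dev group┃            
│     ┃-rw-r--r--  1 dev group┃            
│     ┃drwxr-xr-x  1 dev group┃            
━━━━━━┃-rw-r--r--  1 dev group┃            
      ┃$ █                    ┃            
      ┗━━━━━━━━━━━━━━━━━━━━━━━┛            
                                           
                                           


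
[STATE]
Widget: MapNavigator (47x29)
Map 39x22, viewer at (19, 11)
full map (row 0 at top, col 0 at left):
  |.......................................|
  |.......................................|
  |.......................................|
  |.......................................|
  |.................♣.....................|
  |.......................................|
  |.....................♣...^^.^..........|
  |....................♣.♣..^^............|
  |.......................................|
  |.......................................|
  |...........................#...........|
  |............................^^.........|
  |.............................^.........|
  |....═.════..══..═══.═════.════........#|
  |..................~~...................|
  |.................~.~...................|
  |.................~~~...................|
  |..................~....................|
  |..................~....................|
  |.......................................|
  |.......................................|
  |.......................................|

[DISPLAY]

                                               
                                               
                                               
    .......................................    
    .......................................    
    .......................................    
    .......................................    
    .................♣.....................    
    .......................................    
    .....................♣...^^.^..........    
    ....................♣.♣..^^............    
    .......................................    
    .......................................    
    ...........................#...........    
    ...................@........^^.........    
    .............................^.........    
    ....═.════..══..═══.═════.════........#    
    ..................~~...................    
    .................~.~...................    
    .................~~~...................    
    ..................~....................    
    ..................~....................    
    .......................................    
    .......................................    
    .......................................    
                                               
                                               
                                               
                                               


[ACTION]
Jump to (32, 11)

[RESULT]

                                               
                                               
                                               
..............................                 
..............................                 
..............................                 
..............................                 
........♣.....................                 
..............................                 
............♣...^^.^..........                 
...........♣.♣..^^............                 
..............................                 
..............................                 
..................#...........                 
...................^^..@......                 
....................^.........                 
═..══..═══.═════.════........#                 
.........~~...................                 
........~.~...................                 
........~~~...................                 
.........~....................                 
.........~....................                 
..............................                 
..............................                 
..............................                 
                                               
                                               
                                               
                                               


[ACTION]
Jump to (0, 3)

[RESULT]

                                               
                                               
                                               
                                               
                                               
                                               
                                               
                                               
                                               
                                               
                                               
                       ........................
                       ........................
                       ........................
                       @.......................
                       .................♣......
                       ........................
                       .....................♣..
                       ....................♣.♣.
                       ........................
                       ........................
                       ........................
                       ........................
                       ........................
                       ....═.════..══..═══.════
                       ..................~~....
                       .................~.~....
                       .................~~~....
                       ..................~.....


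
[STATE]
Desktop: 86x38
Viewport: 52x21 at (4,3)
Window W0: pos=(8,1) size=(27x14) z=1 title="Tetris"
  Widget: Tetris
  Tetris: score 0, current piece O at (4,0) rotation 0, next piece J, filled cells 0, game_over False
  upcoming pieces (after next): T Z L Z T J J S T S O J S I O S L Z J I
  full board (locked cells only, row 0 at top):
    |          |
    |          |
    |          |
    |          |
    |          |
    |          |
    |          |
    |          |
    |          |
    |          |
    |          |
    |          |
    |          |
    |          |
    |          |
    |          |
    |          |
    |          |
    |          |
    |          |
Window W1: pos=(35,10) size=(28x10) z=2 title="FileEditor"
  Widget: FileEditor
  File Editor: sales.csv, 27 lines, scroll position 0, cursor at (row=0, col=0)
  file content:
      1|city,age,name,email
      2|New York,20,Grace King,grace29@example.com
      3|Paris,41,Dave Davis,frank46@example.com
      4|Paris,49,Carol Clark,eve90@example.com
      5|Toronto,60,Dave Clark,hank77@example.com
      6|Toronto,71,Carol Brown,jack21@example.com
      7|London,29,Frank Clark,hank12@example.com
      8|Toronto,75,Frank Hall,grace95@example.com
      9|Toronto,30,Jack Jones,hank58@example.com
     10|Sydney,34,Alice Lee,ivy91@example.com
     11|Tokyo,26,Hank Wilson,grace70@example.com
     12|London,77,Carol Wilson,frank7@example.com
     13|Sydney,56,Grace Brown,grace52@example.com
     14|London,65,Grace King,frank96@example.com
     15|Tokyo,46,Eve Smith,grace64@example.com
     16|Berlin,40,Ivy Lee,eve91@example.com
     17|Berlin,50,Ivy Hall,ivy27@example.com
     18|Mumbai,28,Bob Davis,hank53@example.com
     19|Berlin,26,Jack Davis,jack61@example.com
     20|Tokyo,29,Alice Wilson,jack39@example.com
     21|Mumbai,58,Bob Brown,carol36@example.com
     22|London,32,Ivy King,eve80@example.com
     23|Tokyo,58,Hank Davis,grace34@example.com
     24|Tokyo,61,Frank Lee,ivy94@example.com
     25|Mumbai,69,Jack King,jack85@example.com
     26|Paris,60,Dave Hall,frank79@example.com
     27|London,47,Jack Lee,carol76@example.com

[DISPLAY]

    ┠─────────────────────────┨                     
    ┃          │Next:         ┃                     
    ┃          │█             ┃                     
    ┃          │███           ┃                     
    ┃          │              ┃                     
    ┃          │              ┃                     
    ┃          │              ┃                     
    ┃          │Score:        ┃┏━━━━━━━━━━━━━━━━━━━━
    ┃          │0             ┃┃ FileEditor         
    ┃          │              ┃┠────────────────────
    ┃          │              ┃┃█ity,age,name,email 
    ┗━━━━━━━━━━━━━━━━━━━━━━━━━┛┃New York,20,Grace Ki
                               ┃Paris,41,Dave Davis,
                               ┃Paris,49,Carol Clark
                               ┃Toronto,60,Dave Clar
                               ┃Toronto,71,Carol Bro
                               ┗━━━━━━━━━━━━━━━━━━━━
                                                    
                                                    
                                                    
                                                    


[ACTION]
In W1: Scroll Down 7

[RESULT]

    ┠─────────────────────────┨                     
    ┃          │Next:         ┃                     
    ┃          │█             ┃                     
    ┃          │███           ┃                     
    ┃          │              ┃                     
    ┃          │              ┃                     
    ┃          │              ┃                     
    ┃          │Score:        ┃┏━━━━━━━━━━━━━━━━━━━━
    ┃          │0             ┃┃ FileEditor         
    ┃          │              ┃┠────────────────────
    ┃          │              ┃┃Toronto,75,Frank Hal
    ┗━━━━━━━━━━━━━━━━━━━━━━━━━┛┃Toronto,30,Jack Jone
                               ┃Sydney,34,Alice Lee,
                               ┃Tokyo,26,Hank Wilson
                               ┃London,77,Carol Wils
                               ┃Sydney,56,Grace Brow
                               ┗━━━━━━━━━━━━━━━━━━━━
                                                    
                                                    
                                                    
                                                    


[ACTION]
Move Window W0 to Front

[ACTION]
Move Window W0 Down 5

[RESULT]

                                                    
                                                    
                                                    
    ┏━━━━━━━━━━━━━━━━━━━━━━━━━┓                     
    ┃ Tetris                  ┃                     
    ┠─────────────────────────┨                     
    ┃          │Next:         ┃                     
    ┃          │█             ┃┏━━━━━━━━━━━━━━━━━━━━
    ┃          │███           ┃┃ FileEditor         
    ┃          │              ┃┠────────────────────
    ┃          │              ┃┃Toronto,75,Frank Hal
    ┃          │              ┃┃Toronto,30,Jack Jone
    ┃          │Score:        ┃┃Sydney,34,Alice Lee,
    ┃          │0             ┃┃Tokyo,26,Hank Wilson
    ┃          │              ┃┃London,77,Carol Wils
    ┃          │              ┃┃Sydney,56,Grace Brow
    ┗━━━━━━━━━━━━━━━━━━━━━━━━━┛┗━━━━━━━━━━━━━━━━━━━━
                                                    
                                                    
                                                    
                                                    


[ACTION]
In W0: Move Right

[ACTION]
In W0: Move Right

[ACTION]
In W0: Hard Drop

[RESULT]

                                                    
                                                    
                                                    
    ┏━━━━━━━━━━━━━━━━━━━━━━━━━┓                     
    ┃ Tetris                  ┃                     
    ┠─────────────────────────┨                     
    ┃          │Next:         ┃                     
    ┃          │ ▒            ┃┏━━━━━━━━━━━━━━━━━━━━
    ┃          │▒▒▒           ┃┃ FileEditor         
    ┃          │              ┃┠────────────────────
    ┃          │              ┃┃Toronto,75,Frank Hal
    ┃          │              ┃┃Toronto,30,Jack Jone
    ┃          │Score:        ┃┃Sydney,34,Alice Lee,
    ┃          │0             ┃┃Tokyo,26,Hank Wilson
    ┃      ▓▓  │              ┃┃London,77,Carol Wils
    ┃      ▓▓  │              ┃┃Sydney,56,Grace Brow
    ┗━━━━━━━━━━━━━━━━━━━━━━━━━┛┗━━━━━━━━━━━━━━━━━━━━
                                                    
                                                    
                                                    
                                                    
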